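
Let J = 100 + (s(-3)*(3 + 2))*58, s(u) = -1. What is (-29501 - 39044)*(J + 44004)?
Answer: -3003230630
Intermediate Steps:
J = -190 (J = 100 - (3 + 2)*58 = 100 - 1*5*58 = 100 - 5*58 = 100 - 290 = -190)
(-29501 - 39044)*(J + 44004) = (-29501 - 39044)*(-190 + 44004) = -68545*43814 = -3003230630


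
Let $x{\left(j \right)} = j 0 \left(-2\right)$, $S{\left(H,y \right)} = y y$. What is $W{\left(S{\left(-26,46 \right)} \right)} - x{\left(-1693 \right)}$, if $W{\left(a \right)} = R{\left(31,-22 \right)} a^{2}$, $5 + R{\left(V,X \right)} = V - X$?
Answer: $214917888$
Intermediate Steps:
$S{\left(H,y \right)} = y^{2}$
$R{\left(V,X \right)} = -5 + V - X$ ($R{\left(V,X \right)} = -5 + \left(V - X\right) = -5 + V - X$)
$W{\left(a \right)} = 48 a^{2}$ ($W{\left(a \right)} = \left(-5 + 31 - -22\right) a^{2} = \left(-5 + 31 + 22\right) a^{2} = 48 a^{2}$)
$x{\left(j \right)} = 0$ ($x{\left(j \right)} = 0 \left(-2\right) = 0$)
$W{\left(S{\left(-26,46 \right)} \right)} - x{\left(-1693 \right)} = 48 \left(46^{2}\right)^{2} - 0 = 48 \cdot 2116^{2} + 0 = 48 \cdot 4477456 + 0 = 214917888 + 0 = 214917888$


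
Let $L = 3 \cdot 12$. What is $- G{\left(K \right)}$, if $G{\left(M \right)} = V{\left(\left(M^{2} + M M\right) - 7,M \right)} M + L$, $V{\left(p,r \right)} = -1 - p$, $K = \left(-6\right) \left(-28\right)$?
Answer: $9482220$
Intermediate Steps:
$L = 36$
$K = 168$
$G{\left(M \right)} = 36 + M \left(6 - 2 M^{2}\right)$ ($G{\left(M \right)} = \left(-1 - \left(\left(M^{2} + M M\right) - 7\right)\right) M + 36 = \left(-1 - \left(\left(M^{2} + M^{2}\right) - 7\right)\right) M + 36 = \left(-1 - \left(2 M^{2} - 7\right)\right) M + 36 = \left(-1 - \left(-7 + 2 M^{2}\right)\right) M + 36 = \left(6 - 2 M^{2}\right) M + 36 = M \left(6 - 2 M^{2}\right) + 36 = 36 + M \left(6 - 2 M^{2}\right)$)
$- G{\left(K \right)} = - (36 - 336 \left(-3 + 168^{2}\right)) = - (36 - 336 \left(-3 + 28224\right)) = - (36 - 336 \cdot 28221) = - (36 - 9482256) = \left(-1\right) \left(-9482220\right) = 9482220$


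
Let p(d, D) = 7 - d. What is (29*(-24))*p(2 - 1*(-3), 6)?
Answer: -1392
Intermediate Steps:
(29*(-24))*p(2 - 1*(-3), 6) = (29*(-24))*(7 - (2 - 1*(-3))) = -696*(7 - (2 + 3)) = -696*(7 - 1*5) = -696*(7 - 5) = -696*2 = -1392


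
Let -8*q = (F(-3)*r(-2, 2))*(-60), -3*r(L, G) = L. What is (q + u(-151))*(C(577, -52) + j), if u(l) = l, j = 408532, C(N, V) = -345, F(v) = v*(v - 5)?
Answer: -12653797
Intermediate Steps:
F(v) = v*(-5 + v)
r(L, G) = -L/3
q = 120 (q = -(-3*(-5 - 3))*(-1/3*(-2))*(-60)/8 = --3*(-8)*(2/3)*(-60)/8 = -24*(2/3)*(-60)/8 = -2*(-60) = -1/8*(-960) = 120)
(q + u(-151))*(C(577, -52) + j) = (120 - 151)*(-345 + 408532) = -31*408187 = -12653797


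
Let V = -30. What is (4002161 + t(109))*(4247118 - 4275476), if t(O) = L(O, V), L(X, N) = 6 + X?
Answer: -113496542808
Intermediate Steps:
t(O) = 6 + O
(4002161 + t(109))*(4247118 - 4275476) = (4002161 + (6 + 109))*(4247118 - 4275476) = (4002161 + 115)*(-28358) = 4002276*(-28358) = -113496542808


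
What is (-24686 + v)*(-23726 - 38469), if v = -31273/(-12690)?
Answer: 3896318559413/2538 ≈ 1.5352e+9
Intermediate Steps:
v = 31273/12690 (v = -31273*(-1/12690) = 31273/12690 ≈ 2.4644)
(-24686 + v)*(-23726 - 38469) = (-24686 + 31273/12690)*(-23726 - 38469) = -313234067/12690*(-62195) = 3896318559413/2538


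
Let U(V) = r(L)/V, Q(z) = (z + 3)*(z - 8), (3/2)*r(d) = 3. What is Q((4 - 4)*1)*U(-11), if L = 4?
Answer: 48/11 ≈ 4.3636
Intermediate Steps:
r(d) = 2 (r(d) = (⅔)*3 = 2)
Q(z) = (-8 + z)*(3 + z) (Q(z) = (3 + z)*(-8 + z) = (-8 + z)*(3 + z))
U(V) = 2/V
Q((4 - 4)*1)*U(-11) = (-24 + ((4 - 4)*1)² - 5*(4 - 4))*(2/(-11)) = (-24 + (0*1)² - 0)*(2*(-1/11)) = (-24 + 0² - 5*0)*(-2/11) = (-24 + 0 + 0)*(-2/11) = -24*(-2/11) = 48/11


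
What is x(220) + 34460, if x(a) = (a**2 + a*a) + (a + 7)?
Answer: 131487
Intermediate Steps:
x(a) = 7 + a + 2*a**2 (x(a) = (a**2 + a**2) + (7 + a) = 2*a**2 + (7 + a) = 7 + a + 2*a**2)
x(220) + 34460 = (7 + 220 + 2*220**2) + 34460 = (7 + 220 + 2*48400) + 34460 = (7 + 220 + 96800) + 34460 = 97027 + 34460 = 131487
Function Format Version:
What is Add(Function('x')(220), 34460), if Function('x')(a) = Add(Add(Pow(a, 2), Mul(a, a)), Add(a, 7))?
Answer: 131487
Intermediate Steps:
Function('x')(a) = Add(7, a, Mul(2, Pow(a, 2))) (Function('x')(a) = Add(Add(Pow(a, 2), Pow(a, 2)), Add(7, a)) = Add(Mul(2, Pow(a, 2)), Add(7, a)) = Add(7, a, Mul(2, Pow(a, 2))))
Add(Function('x')(220), 34460) = Add(Add(7, 220, Mul(2, Pow(220, 2))), 34460) = Add(Add(7, 220, Mul(2, 48400)), 34460) = Add(Add(7, 220, 96800), 34460) = Add(97027, 34460) = 131487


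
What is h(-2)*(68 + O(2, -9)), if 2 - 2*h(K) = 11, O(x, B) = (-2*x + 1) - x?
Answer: -567/2 ≈ -283.50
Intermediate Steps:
O(x, B) = 1 - 3*x (O(x, B) = (1 - 2*x) - x = 1 - 3*x)
h(K) = -9/2 (h(K) = 1 - 1/2*11 = 1 - 11/2 = -9/2)
h(-2)*(68 + O(2, -9)) = -9*(68 + (1 - 3*2))/2 = -9*(68 + (1 - 6))/2 = -9*(68 - 5)/2 = -9/2*63 = -567/2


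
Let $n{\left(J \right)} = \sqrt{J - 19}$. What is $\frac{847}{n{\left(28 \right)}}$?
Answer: $\frac{847}{3} \approx 282.33$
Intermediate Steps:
$n{\left(J \right)} = \sqrt{-19 + J}$
$\frac{847}{n{\left(28 \right)}} = \frac{847}{\sqrt{-19 + 28}} = \frac{847}{\sqrt{9}} = \frac{847}{3}$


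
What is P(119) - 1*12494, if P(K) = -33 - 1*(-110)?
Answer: -12417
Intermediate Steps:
P(K) = 77 (P(K) = -33 + 110 = 77)
P(119) - 1*12494 = 77 - 1*12494 = 77 - 12494 = -12417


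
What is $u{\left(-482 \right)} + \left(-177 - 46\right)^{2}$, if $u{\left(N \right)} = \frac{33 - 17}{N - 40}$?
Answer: $\frac{12979261}{261} \approx 49729.0$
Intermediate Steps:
$u{\left(N \right)} = \frac{16}{-40 + N}$
$u{\left(-482 \right)} + \left(-177 - 46\right)^{2} = \frac{16}{-40 - 482} + \left(-177 - 46\right)^{2} = \frac{16}{-522} + \left(-223\right)^{2} = 16 \left(- \frac{1}{522}\right) + 49729 = - \frac{8}{261} + 49729 = \frac{12979261}{261}$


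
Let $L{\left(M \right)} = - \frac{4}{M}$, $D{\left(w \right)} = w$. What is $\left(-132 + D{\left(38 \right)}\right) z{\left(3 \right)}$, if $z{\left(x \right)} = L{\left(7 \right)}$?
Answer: $\frac{376}{7} \approx 53.714$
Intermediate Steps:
$z{\left(x \right)} = - \frac{4}{7}$
$\left(-132 + D{\left(38 \right)}\right) z{\left(3 \right)} = \left(-132 + 38\right) \left(- \frac{4}{7}\right) = \left(-94\right) \left(- \frac{4}{7}\right) = \frac{376}{7}$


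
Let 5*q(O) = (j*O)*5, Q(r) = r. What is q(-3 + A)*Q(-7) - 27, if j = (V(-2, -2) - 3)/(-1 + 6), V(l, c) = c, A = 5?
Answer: -13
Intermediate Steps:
j = -1 (j = (-2 - 3)/(-1 + 6) = -5/5 = -5*⅕ = -1)
q(O) = -O (q(O) = (-O*5)/5 = (-5*O)/5 = -O)
q(-3 + A)*Q(-7) - 27 = -(-3 + 5)*(-7) - 27 = -1*2*(-7) - 27 = -2*(-7) - 27 = 14 - 27 = -13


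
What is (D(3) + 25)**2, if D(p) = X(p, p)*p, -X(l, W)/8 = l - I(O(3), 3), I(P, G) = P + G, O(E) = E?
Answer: 9409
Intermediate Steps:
I(P, G) = G + P
X(l, W) = 48 - 8*l (X(l, W) = -8*(l - (3 + 3)) = -8*(l - 1*6) = -8*(l - 6) = -8*(-6 + l) = 48 - 8*l)
D(p) = p*(48 - 8*p) (D(p) = (48 - 8*p)*p = p*(48 - 8*p))
(D(3) + 25)**2 = (8*3*(6 - 1*3) + 25)**2 = (8*3*(6 - 3) + 25)**2 = (8*3*3 + 25)**2 = (72 + 25)**2 = 97**2 = 9409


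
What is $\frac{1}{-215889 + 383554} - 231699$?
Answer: $- \frac{38847812834}{167665} \approx -2.317 \cdot 10^{5}$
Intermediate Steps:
$\frac{1}{-215889 + 383554} - 231699 = \frac{1}{167665} - 231699 = - \frac{38847812834}{167665}$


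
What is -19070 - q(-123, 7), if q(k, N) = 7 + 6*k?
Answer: -18339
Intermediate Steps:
-19070 - q(-123, 7) = -19070 - (7 + 6*(-123)) = -19070 - (7 - 738) = -19070 - 1*(-731) = -19070 + 731 = -18339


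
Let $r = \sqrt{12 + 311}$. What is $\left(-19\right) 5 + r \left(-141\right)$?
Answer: $-95 - 141 \sqrt{323} \approx -2629.1$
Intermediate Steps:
$r = \sqrt{323} \approx 17.972$
$\left(-19\right) 5 + r \left(-141\right) = \left(-19\right) 5 + \sqrt{323} \left(-141\right) = -95 - 141 \sqrt{323}$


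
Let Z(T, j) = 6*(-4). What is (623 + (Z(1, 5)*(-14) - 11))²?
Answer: 898704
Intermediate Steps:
Z(T, j) = -24
(623 + (Z(1, 5)*(-14) - 11))² = (623 + (-24*(-14) - 11))² = (623 + (336 - 11))² = (623 + 325)² = 948² = 898704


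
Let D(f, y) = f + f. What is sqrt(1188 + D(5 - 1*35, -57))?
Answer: 2*sqrt(282) ≈ 33.586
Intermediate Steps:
D(f, y) = 2*f
sqrt(1188 + D(5 - 1*35, -57)) = sqrt(1188 + 2*(5 - 1*35)) = sqrt(1188 + 2*(5 - 35)) = sqrt(1188 + 2*(-30)) = sqrt(1188 - 60) = sqrt(1128) = 2*sqrt(282)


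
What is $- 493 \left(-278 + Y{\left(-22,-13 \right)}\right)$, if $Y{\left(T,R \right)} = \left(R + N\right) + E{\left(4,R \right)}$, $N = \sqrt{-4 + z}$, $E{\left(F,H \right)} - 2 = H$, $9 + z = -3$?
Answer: $148886 - 1972 i \approx 1.4889 \cdot 10^{5} - 1972.0 i$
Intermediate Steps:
$z = -12$ ($z = -9 - 3 = -12$)
$E{\left(F,H \right)} = 2 + H$
$N = 4 i$ ($N = \sqrt{-4 - 12} = \sqrt{-16} = 4 i \approx 4.0 i$)
$Y{\left(T,R \right)} = 2 + 2 R + 4 i$ ($Y{\left(T,R \right)} = \left(R + 4 i\right) + \left(2 + R\right) = 2 + 2 R + 4 i$)
$- 493 \left(-278 + Y{\left(-22,-13 \right)}\right) = - 493 \left(-278 + \left(2 + 2 \left(-13\right) + 4 i\right)\right) = - 493 \left(-278 + \left(2 - 26 + 4 i\right)\right) = - 493 \left(-278 - \left(24 - 4 i\right)\right) = - 493 \left(-302 + 4 i\right) = 148886 - 1972 i$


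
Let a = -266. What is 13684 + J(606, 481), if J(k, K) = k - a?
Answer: 14556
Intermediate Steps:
J(k, K) = 266 + k (J(k, K) = k - 1*(-266) = k + 266 = 266 + k)
13684 + J(606, 481) = 13684 + (266 + 606) = 13684 + 872 = 14556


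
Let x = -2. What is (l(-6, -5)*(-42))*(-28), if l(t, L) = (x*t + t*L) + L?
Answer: 43512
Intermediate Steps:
l(t, L) = L - 2*t + L*t (l(t, L) = (-2*t + t*L) + L = (-2*t + L*t) + L = L - 2*t + L*t)
(l(-6, -5)*(-42))*(-28) = ((-5 - 2*(-6) - 5*(-6))*(-42))*(-28) = ((-5 + 12 + 30)*(-42))*(-28) = (37*(-42))*(-28) = -1554*(-28) = 43512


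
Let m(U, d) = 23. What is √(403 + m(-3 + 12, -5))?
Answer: √426 ≈ 20.640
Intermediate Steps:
√(403 + m(-3 + 12, -5)) = √(403 + 23) = √426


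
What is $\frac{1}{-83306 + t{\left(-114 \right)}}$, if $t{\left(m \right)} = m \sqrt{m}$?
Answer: $\frac{i}{2 \left(- 41653 i + 57 \sqrt{114}\right)} \approx -1.2001 \cdot 10^{-5} + 1.7535 \cdot 10^{-7} i$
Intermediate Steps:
$t{\left(m \right)} = m^{\frac{3}{2}}$
$\frac{1}{-83306 + t{\left(-114 \right)}} = \frac{1}{-83306 + \left(-114\right)^{\frac{3}{2}}} = \frac{1}{-83306 - 114 i \sqrt{114}}$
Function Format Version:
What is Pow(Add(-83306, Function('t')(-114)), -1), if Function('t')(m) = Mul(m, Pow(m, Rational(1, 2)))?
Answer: Mul(Rational(1, 2), I, Pow(Add(Mul(-41653, I), Mul(57, Pow(114, Rational(1, 2)))), -1)) ≈ Add(-1.2001e-5, Mul(1.7535e-7, I))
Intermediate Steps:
Function('t')(m) = Pow(m, Rational(3, 2))
Pow(Add(-83306, Function('t')(-114)), -1) = Pow(Add(-83306, Pow(-114, Rational(3, 2))), -1) = Pow(Add(-83306, Mul(-114, I, Pow(114, Rational(1, 2)))), -1)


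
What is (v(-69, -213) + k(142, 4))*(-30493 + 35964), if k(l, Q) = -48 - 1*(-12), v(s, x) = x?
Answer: -1362279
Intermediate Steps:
k(l, Q) = -36 (k(l, Q) = -48 + 12 = -36)
(v(-69, -213) + k(142, 4))*(-30493 + 35964) = (-213 - 36)*(-30493 + 35964) = -249*5471 = -1362279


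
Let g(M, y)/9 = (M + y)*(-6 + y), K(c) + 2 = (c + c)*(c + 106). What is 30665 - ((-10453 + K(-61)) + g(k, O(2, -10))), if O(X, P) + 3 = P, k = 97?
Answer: 60974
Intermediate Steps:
O(X, P) = -3 + P
K(c) = -2 + 2*c*(106 + c) (K(c) = -2 + (c + c)*(c + 106) = -2 + (2*c)*(106 + c) = -2 + 2*c*(106 + c))
g(M, y) = 9*(-6 + y)*(M + y) (g(M, y) = 9*((M + y)*(-6 + y)) = 9*((-6 + y)*(M + y)) = 9*(-6 + y)*(M + y))
30665 - ((-10453 + K(-61)) + g(k, O(2, -10))) = 30665 - ((-10453 + (-2 + 2*(-61)**2 + 212*(-61))) + (-54*97 - 54*(-3 - 10) + 9*(-3 - 10)**2 + 9*97*(-3 - 10))) = 30665 - ((-10453 + (-2 + 2*3721 - 12932)) + (-5238 - 54*(-13) + 9*(-13)**2 + 9*97*(-13))) = 30665 - ((-10453 + (-2 + 7442 - 12932)) + (-5238 + 702 + 9*169 - 11349)) = 30665 - ((-10453 - 5492) + (-5238 + 702 + 1521 - 11349)) = 30665 - (-15945 - 14364) = 30665 - 1*(-30309) = 30665 + 30309 = 60974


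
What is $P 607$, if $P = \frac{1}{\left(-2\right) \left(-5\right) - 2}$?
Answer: $\frac{607}{8} \approx 75.875$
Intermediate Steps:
$P = \frac{1}{8}$ ($P = \frac{1}{10 - 2} = \frac{1}{8} \approx 0.125$)
$P 607 = \frac{1}{8} \cdot 607 = \frac{607}{8}$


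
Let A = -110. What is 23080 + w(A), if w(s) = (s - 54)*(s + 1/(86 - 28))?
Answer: 1192398/29 ≈ 41117.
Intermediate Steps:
w(s) = (-54 + s)*(1/58 + s) (w(s) = (-54 + s)*(s + 1/58) = (-54 + s)*(1/58 + s))
23080 + w(A) = 23080 + (-27/29 + (-110)² - 3131/58*(-110)) = 23080 + (-27/29 + 12100 + 172205/29) = 23080 + 523078/29 = 1192398/29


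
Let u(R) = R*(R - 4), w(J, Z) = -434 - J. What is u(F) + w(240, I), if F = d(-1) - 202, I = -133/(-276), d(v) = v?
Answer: 41347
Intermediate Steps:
I = 133/276 (I = -133*(-1/276) = 133/276 ≈ 0.48188)
F = -203 (F = -1 - 202 = -203)
u(R) = R*(-4 + R)
u(F) + w(240, I) = -203*(-4 - 203) + (-434 - 1*240) = -203*(-207) + (-434 - 240) = 42021 - 674 = 41347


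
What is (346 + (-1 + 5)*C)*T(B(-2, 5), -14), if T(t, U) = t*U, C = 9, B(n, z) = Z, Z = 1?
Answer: -5348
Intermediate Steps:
B(n, z) = 1
T(t, U) = U*t
(346 + (-1 + 5)*C)*T(B(-2, 5), -14) = (346 + (-1 + 5)*9)*(-14*1) = (346 + 4*9)*(-14) = (346 + 36)*(-14) = 382*(-14) = -5348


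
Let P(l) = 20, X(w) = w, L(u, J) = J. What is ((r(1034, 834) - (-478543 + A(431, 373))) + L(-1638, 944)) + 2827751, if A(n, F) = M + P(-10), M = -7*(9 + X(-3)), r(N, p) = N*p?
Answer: 4169616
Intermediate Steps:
M = -42 (M = -7*(9 - 3) = -7*6 = -42)
A(n, F) = -22 (A(n, F) = -42 + 20 = -22)
((r(1034, 834) - (-478543 + A(431, 373))) + L(-1638, 944)) + 2827751 = ((1034*834 - (-478543 - 22)) + 944) + 2827751 = ((862356 - 1*(-478565)) + 944) + 2827751 = ((862356 + 478565) + 944) + 2827751 = (1340921 + 944) + 2827751 = 1341865 + 2827751 = 4169616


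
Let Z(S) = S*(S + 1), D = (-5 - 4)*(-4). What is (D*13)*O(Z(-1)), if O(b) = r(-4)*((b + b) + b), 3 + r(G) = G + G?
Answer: 0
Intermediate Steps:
D = 36 (D = -9*(-4) = 36)
r(G) = -3 + 2*G (r(G) = -3 + (G + G) = -3 + 2*G)
Z(S) = S*(1 + S)
O(b) = -33*b (O(b) = (-3 + 2*(-4))*((b + b) + b) = (-3 - 8)*(2*b + b) = -33*b)
(D*13)*O(Z(-1)) = (36*13)*(-(-33)*(1 - 1)) = 468*(-(-33)*0) = 468*(-33*0) = 468*0 = 0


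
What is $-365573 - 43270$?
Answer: $-408843$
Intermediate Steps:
$-365573 - 43270 = -408843$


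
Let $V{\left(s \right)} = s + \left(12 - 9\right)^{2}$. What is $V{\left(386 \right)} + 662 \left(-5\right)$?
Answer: $-2915$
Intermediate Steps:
$V{\left(s \right)} = 9 + s$ ($V{\left(s \right)} = s + 3^{2} = s + 9 = 9 + s$)
$V{\left(386 \right)} + 662 \left(-5\right) = \left(9 + 386\right) + 662 \left(-5\right) = 395 - 3310 = -2915$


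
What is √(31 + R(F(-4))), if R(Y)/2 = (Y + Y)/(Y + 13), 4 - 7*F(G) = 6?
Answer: √244839/89 ≈ 5.5597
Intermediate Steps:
F(G) = -2/7 (F(G) = 4/7 - ⅐*6 = 4/7 - 6/7 = -2/7)
R(Y) = 4*Y/(13 + Y) (R(Y) = 2*((Y + Y)/(Y + 13)) = 2*((2*Y)/(13 + Y)) = 2*(2*Y/(13 + Y)) = 4*Y/(13 + Y))
√(31 + R(F(-4))) = √(31 + 4*(-2/7)/(13 - 2/7)) = √(31 + 4*(-2/7)/(89/7)) = √(31 + 4*(-2/7)*(7/89)) = √(31 - 8/89) = √(2751/89) = √244839/89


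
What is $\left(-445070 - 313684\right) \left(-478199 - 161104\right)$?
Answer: $485073708462$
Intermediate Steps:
$\left(-445070 - 313684\right) \left(-478199 - 161104\right) = \left(-758754\right) \left(-639303\right) = 485073708462$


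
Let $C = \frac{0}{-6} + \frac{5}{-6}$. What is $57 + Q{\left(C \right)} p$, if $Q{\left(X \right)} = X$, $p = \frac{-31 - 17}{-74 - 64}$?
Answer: $\frac{3913}{69} \approx 56.71$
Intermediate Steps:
$p = \frac{8}{23}$ ($p = - \frac{48}{-138} = \left(-48\right) \left(- \frac{1}{138}\right) = \frac{8}{23} \approx 0.34783$)
$C = - \frac{5}{6}$ ($C = 0 \left(- \frac{1}{6}\right) + 5 \left(- \frac{1}{6}\right) = 0 - \frac{5}{6} = - \frac{5}{6} \approx -0.83333$)
$57 + Q{\left(C \right)} p = 57 - \frac{20}{69} = \frac{3913}{69}$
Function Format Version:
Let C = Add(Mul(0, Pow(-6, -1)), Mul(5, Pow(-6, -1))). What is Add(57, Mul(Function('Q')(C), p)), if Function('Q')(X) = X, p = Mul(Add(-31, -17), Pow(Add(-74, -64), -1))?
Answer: Rational(3913, 69) ≈ 56.710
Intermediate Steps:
p = Rational(8, 23) (p = Mul(-48, Pow(-138, -1)) = Mul(-48, Rational(-1, 138)) = Rational(8, 23) ≈ 0.34783)
C = Rational(-5, 6) (C = Add(Mul(0, Rational(-1, 6)), Mul(5, Rational(-1, 6))) = Add(0, Rational(-5, 6)) = Rational(-5, 6) ≈ -0.83333)
Add(57, Mul(Function('Q')(C), p)) = Add(57, Mul(Rational(-5, 6), Rational(8, 23))) = Add(57, Rational(-20, 69)) = Rational(3913, 69)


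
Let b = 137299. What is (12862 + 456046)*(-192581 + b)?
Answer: -25922172056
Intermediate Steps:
(12862 + 456046)*(-192581 + b) = (12862 + 456046)*(-192581 + 137299) = 468908*(-55282) = -25922172056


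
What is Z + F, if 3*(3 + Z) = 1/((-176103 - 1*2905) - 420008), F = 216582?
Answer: 389202858791/1797048 ≈ 2.1658e+5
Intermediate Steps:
Z = -5391145/1797048 (Z = -3 + 1/(3*((-176103 - 1*2905) - 420008)) = -3 + 1/(3*((-176103 - 2905) - 420008)) = -3 + 1/(3*(-179008 - 420008)) = -3 + (⅓)/(-599016) = -3 + (⅓)*(-1/599016) = -3 - 1/1797048 = -5391145/1797048 ≈ -3.0000)
Z + F = -5391145/1797048 + 216582 = 389202858791/1797048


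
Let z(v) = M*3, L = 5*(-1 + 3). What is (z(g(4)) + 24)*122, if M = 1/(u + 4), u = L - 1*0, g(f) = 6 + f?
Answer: 20679/7 ≈ 2954.1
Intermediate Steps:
L = 10 (L = 5*2 = 10)
u = 10 (u = 10 - 1*0 = 10 + 0 = 10)
M = 1/14 (M = 1/(10 + 4) = 1/14 ≈ 0.071429)
z(v) = 3/14 (z(v) = (1/14)*3 = 3/14)
(z(g(4)) + 24)*122 = (3/14 + 24)*122 = (339/14)*122 = 20679/7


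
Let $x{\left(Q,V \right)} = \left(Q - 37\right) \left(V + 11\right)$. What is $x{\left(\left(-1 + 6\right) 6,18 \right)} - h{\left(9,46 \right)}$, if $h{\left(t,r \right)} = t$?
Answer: $-212$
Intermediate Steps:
$x{\left(Q,V \right)} = \left(-37 + Q\right) \left(11 + V\right)$
$x{\left(\left(-1 + 6\right) 6,18 \right)} - h{\left(9,46 \right)} = \left(-407 - 666 + 11 \left(-1 + 6\right) 6 + \left(-1 + 6\right) 6 \cdot 18\right) - 9 = \left(-407 - 666 + 11 \cdot 5 \cdot 6 + 5 \cdot 6 \cdot 18\right) - 9 = \left(-407 - 666 + 11 \cdot 30 + 30 \cdot 18\right) - 9 = \left(-407 - 666 + 330 + 540\right) - 9 = -203 - 9 = -212$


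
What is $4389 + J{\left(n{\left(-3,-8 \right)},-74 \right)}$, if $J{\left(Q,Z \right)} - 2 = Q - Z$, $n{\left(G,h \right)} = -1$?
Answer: $4464$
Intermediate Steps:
$J{\left(Q,Z \right)} = 2 + Q - Z$ ($J{\left(Q,Z \right)} = 2 + \left(Q - Z\right) = 2 + Q - Z$)
$4389 + J{\left(n{\left(-3,-8 \right)},-74 \right)} = 4389 - -75 = 4389 + \left(2 - 1 + 74\right) = 4389 + 75 = 4464$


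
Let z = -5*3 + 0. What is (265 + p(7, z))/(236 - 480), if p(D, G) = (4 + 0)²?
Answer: -281/244 ≈ -1.1516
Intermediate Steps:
z = -15 (z = -15 + 0 = -15)
p(D, G) = 16 (p(D, G) = 4² = 16)
(265 + p(7, z))/(236 - 480) = (265 + 16)/(236 - 480) = 281/(-244) = 281*(-1/244) = -281/244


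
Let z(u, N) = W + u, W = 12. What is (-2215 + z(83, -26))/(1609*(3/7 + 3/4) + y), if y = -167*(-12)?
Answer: -59360/109209 ≈ -0.54354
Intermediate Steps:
y = 2004
z(u, N) = 12 + u
(-2215 + z(83, -26))/(1609*(3/7 + 3/4) + y) = (-2215 + (12 + 83))/(1609*(3/7 + 3/4) + 2004) = (-2215 + 95)/(1609*(3*(⅐) + 3*(¼)) + 2004) = -2120/(1609*(3/7 + ¾) + 2004) = -2120/(1609*(33/28) + 2004) = -2120/(53097/28 + 2004) = -2120/109209/28 = -2120*28/109209 = -59360/109209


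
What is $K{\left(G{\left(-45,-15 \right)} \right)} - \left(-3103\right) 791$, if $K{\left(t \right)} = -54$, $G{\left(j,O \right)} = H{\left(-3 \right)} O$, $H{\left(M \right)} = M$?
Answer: $2454419$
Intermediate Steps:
$G{\left(j,O \right)} = - 3 O$
$K{\left(G{\left(-45,-15 \right)} \right)} - \left(-3103\right) 791 = -54 - \left(-3103\right) 791 = -54 - -2454473 = -54 + 2454473 = 2454419$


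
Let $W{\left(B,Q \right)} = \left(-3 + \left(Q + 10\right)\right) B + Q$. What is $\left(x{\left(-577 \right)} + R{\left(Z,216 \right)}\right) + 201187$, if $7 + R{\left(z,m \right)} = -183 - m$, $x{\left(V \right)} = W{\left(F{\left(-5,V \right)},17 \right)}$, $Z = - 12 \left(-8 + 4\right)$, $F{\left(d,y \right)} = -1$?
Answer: $200774$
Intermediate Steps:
$W{\left(B,Q \right)} = Q + B \left(7 + Q\right)$ ($W{\left(B,Q \right)} = \left(-3 + \left(10 + Q\right)\right) B + Q = \left(7 + Q\right) B + Q = B \left(7 + Q\right) + Q = Q + B \left(7 + Q\right)$)
$Z = 48$ ($Z = \left(-12\right) \left(-4\right) = 48$)
$x{\left(V \right)} = -7$ ($x{\left(V \right)} = 17 + 7 \left(-1\right) - 17 = 17 - 7 - 17 = -7$)
$R{\left(z,m \right)} = -190 - m$ ($R{\left(z,m \right)} = -7 - \left(183 + m\right) = -190 - m$)
$\left(x{\left(-577 \right)} + R{\left(Z,216 \right)}\right) + 201187 = \left(-7 - 406\right) + 201187 = -413 + 201187 = 200774$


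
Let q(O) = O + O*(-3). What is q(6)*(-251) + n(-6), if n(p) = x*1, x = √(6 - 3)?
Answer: 3012 + √3 ≈ 3013.7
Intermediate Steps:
x = √3 ≈ 1.7320
q(O) = -2*O (q(O) = O - 3*O = -2*O)
n(p) = √3 (n(p) = √3*1 = √3)
q(6)*(-251) + n(-6) = -2*6*(-251) + √3 = -12*(-251) + √3 = 3012 + √3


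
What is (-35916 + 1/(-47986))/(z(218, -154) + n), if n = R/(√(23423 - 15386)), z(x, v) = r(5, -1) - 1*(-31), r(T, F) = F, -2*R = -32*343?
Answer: 207772344413235/549076062092 - 3546891334266*√893/137269015523 ≈ -393.75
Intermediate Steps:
R = 5488 (R = -(-16)*343 = -½*(-10976) = 5488)
z(x, v) = 30 (z(x, v) = -1 - 1*(-31) = -1 + 31 = 30)
n = 5488*√893/2679 (n = 5488/(√(23423 - 15386)) = 5488/(√8037) = 5488/((3*√893)) = 5488*(√893/2679) = 5488*√893/2679 ≈ 61.216)
(-35916 + 1/(-47986))/(z(218, -154) + n) = (-35916 + 1/(-47986))/(30 + 5488*√893/2679) = (-35916 - 1/47986)/(30 + 5488*√893/2679) = -1723465177/(47986*(30 + 5488*√893/2679))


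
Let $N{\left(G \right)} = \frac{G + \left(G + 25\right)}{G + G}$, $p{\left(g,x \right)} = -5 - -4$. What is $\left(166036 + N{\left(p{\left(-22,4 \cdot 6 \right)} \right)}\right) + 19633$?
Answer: $\frac{371315}{2} \approx 1.8566 \cdot 10^{5}$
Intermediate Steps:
$p{\left(g,x \right)} = -1$ ($p{\left(g,x \right)} = -5 + 4 = -1$)
$N{\left(G \right)} = \frac{25 + 2 G}{2 G}$ ($N{\left(G \right)} = \frac{G + \left(25 + G\right)}{2 G} = \left(25 + 2 G\right) \frac{1}{2 G} = \frac{25 + 2 G}{2 G}$)
$\left(166036 + N{\left(p{\left(-22,4 \cdot 6 \right)} \right)}\right) + 19633 = \left(166036 + \frac{\frac{25}{2} - 1}{-1}\right) + 19633 = \left(166036 - \frac{23}{2}\right) + 19633 = \frac{332049}{2} + 19633 = \frac{371315}{2}$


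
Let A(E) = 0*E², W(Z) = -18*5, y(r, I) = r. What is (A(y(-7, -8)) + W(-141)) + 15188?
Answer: 15098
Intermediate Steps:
W(Z) = -90
A(E) = 0
(A(y(-7, -8)) + W(-141)) + 15188 = (0 - 90) + 15188 = -90 + 15188 = 15098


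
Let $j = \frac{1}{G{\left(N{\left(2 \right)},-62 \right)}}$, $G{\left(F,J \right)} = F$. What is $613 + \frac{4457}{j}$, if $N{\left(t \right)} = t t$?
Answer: $18441$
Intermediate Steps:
$N{\left(t \right)} = t^{2}$
$j = \frac{1}{4}$ ($j = \frac{1}{2^{2}} = \frac{1}{4} \approx 0.25$)
$613 + \frac{4457}{j} = 613 + 4457 \frac{1}{\frac{1}{4}} = 613 + 4457 \cdot 4 = 613 + 17828 = 18441$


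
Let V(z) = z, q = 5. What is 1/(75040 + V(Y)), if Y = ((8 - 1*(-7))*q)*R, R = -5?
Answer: 1/74665 ≈ 1.3393e-5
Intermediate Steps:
Y = -375 (Y = ((8 - 1*(-7))*5)*(-5) = ((8 + 7)*5)*(-5) = (15*5)*(-5) = 75*(-5) = -375)
1/(75040 + V(Y)) = 1/(75040 - 375) = 1/74665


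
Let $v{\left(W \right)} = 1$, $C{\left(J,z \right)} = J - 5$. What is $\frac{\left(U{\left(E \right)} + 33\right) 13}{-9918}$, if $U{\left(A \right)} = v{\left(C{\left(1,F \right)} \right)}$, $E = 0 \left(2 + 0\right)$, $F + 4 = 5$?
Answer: $- \frac{221}{4959} \approx -0.044565$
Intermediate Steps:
$F = 1$ ($F = -4 + 5 = 1$)
$C{\left(J,z \right)} = -5 + J$ ($C{\left(J,z \right)} = J - 5 = -5 + J$)
$E = 0$ ($E = 0 \cdot 2 = 0$)
$U{\left(A \right)} = 1$
$\frac{\left(U{\left(E \right)} + 33\right) 13}{-9918} = \frac{\left(1 + 33\right) 13}{-9918} = 34 \cdot 13 \left(- \frac{1}{9918}\right) = 442 \left(- \frac{1}{9918}\right) = - \frac{221}{4959}$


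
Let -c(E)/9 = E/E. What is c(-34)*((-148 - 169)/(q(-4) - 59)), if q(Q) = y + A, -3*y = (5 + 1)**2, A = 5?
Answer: -951/22 ≈ -43.227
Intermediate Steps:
y = -12 (y = -(5 + 1)**2/3 = -1/3*6**2 = -1/3*36 = -12)
q(Q) = -7 (q(Q) = -12 + 5 = -7)
c(E) = -9 (c(E) = -9*E/E = -9*1 = -9)
c(-34)*((-148 - 169)/(q(-4) - 59)) = -9*(-148 - 169)/(-7 - 59) = -(-2853)/(-66) = -(-2853)*(-1)/66 = -9*317/66 = -951/22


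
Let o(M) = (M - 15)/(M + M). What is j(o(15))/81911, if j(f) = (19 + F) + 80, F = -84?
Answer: 15/81911 ≈ 0.00018313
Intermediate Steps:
o(M) = (-15 + M)/(2*M) (o(M) = (-15 + M)/((2*M)) = (-15 + M)*(1/(2*M)) = (-15 + M)/(2*M))
j(f) = 15 (j(f) = (19 - 84) + 80 = -65 + 80 = 15)
j(o(15))/81911 = 15/81911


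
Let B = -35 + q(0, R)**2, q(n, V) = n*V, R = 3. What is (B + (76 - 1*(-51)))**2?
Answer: 8464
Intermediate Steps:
q(n, V) = V*n
B = -35 (B = -35 + (3*0)**2 = -35 + 0**2 = -35 + 0 = -35)
(B + (76 - 1*(-51)))**2 = (-35 + (76 - 1*(-51)))**2 = (-35 + (76 + 51))**2 = (-35 + 127)**2 = 92**2 = 8464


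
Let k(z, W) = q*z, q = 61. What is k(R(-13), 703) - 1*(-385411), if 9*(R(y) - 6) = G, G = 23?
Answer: 3473396/9 ≈ 3.8593e+5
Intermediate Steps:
R(y) = 77/9 (R(y) = 6 + (⅑)*23 = 6 + 23/9 = 77/9)
k(z, W) = 61*z
k(R(-13), 703) - 1*(-385411) = 61*(77/9) - 1*(-385411) = 4697/9 + 385411 = 3473396/9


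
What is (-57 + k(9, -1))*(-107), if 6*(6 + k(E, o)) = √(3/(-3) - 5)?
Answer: 6741 - 107*I*√6/6 ≈ 6741.0 - 43.683*I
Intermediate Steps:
k(E, o) = -6 + I*√6/6 (k(E, o) = -6 + √(3/(-3) - 5)/6 = -6 + √(3*(-⅓) - 5)/6 = -6 + √(-1 - 5)/6 = -6 + √(-6)/6 = -6 + (I*√6)/6 = -6 + I*√6/6)
(-57 + k(9, -1))*(-107) = (-57 + (-6 + I*√6/6))*(-107) = (-63 + I*√6/6)*(-107) = 6741 - 107*I*√6/6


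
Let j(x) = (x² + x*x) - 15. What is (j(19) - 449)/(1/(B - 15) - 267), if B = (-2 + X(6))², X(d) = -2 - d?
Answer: -10965/11347 ≈ -0.96633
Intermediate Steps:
B = 100 (B = (-2 + (-2 - 1*6))² = (-2 + (-2 - 6))² = (-2 - 8)² = (-10)² = 100)
j(x) = -15 + 2*x² (j(x) = (x² + x²) - 15 = 2*x² - 15 = -15 + 2*x²)
(j(19) - 449)/(1/(B - 15) - 267) = ((-15 + 2*19²) - 449)/(1/(100 - 15) - 267) = ((-15 + 2*361) - 449)/(1/85 - 267) = ((-15 + 722) - 449)/(1/85 - 267) = (707 - 449)/(-22694/85) = 258*(-85/22694) = -10965/11347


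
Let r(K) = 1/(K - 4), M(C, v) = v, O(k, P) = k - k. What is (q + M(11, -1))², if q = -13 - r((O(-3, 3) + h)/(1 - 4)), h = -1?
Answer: 22801/121 ≈ 188.44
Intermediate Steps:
O(k, P) = 0
r(K) = 1/(-4 + K)
q = -140/11 (q = -13 - 1/(-4 + (0 - 1)/(1 - 4)) = -13 - 1/(-4 - 1/(-3)) = -13 - 1/(-4 - 1*(-⅓)) = -13 - 1/(-4 + ⅓) = -13 - 1/(-11/3) = -13 - 1*(-3/11) = -13 + 3/11 = -140/11 ≈ -12.727)
(q + M(11, -1))² = (-140/11 - 1)² = (-151/11)² = 22801/121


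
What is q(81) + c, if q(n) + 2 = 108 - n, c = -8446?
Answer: -8421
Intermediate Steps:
q(n) = 106 - n (q(n) = -2 + (108 - n) = 106 - n)
q(81) + c = (106 - 1*81) - 8446 = (106 - 81) - 8446 = 25 - 8446 = -8421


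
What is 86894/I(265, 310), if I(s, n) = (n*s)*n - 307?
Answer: 86894/25466193 ≈ 0.0034121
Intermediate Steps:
I(s, n) = -307 + s*n**2 (I(s, n) = s*n**2 - 307 = -307 + s*n**2)
86894/I(265, 310) = 86894/(-307 + 265*310**2) = 86894/(-307 + 265*96100) = 86894/(-307 + 25466500) = 86894/25466193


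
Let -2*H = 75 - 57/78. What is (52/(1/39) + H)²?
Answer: 10717425625/2704 ≈ 3.9635e+6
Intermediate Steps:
H = -1931/52 (H = -(75 - 57/78)/2 = -(75 - 1*19/26)/2 = -(75 - 19/26)/2 = -½*1931/26 = -1931/52 ≈ -37.135)
(52/(1/39) + H)² = (52/(1/39) - 1931/52)² = (52*39 - 1931/52)² = (2028 - 1931/52)² = (103525/52)² = 10717425625/2704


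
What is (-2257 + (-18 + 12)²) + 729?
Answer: -1492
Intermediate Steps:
(-2257 + (-18 + 12)²) + 729 = (-2257 + (-6)²) + 729 = (-2257 + 36) + 729 = -2221 + 729 = -1492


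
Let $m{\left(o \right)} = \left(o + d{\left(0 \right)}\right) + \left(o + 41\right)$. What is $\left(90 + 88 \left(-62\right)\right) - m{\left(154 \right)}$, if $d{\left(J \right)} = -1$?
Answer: $-5714$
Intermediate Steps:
$m{\left(o \right)} = 40 + 2 o$ ($m{\left(o \right)} = \left(o - 1\right) + \left(o + 41\right) = \left(-1 + o\right) + \left(41 + o\right) = 40 + 2 o$)
$\left(90 + 88 \left(-62\right)\right) - m{\left(154 \right)} = \left(90 + 88 \left(-62\right)\right) - \left(40 + 2 \cdot 154\right) = \left(90 - 5456\right) - \left(40 + 308\right) = -5366 - 348 = -5714$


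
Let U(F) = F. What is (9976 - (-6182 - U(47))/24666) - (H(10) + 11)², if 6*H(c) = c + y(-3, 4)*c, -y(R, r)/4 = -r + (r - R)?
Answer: 734243287/73998 ≈ 9922.5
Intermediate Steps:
y(R, r) = 4*R (y(R, r) = -4*(-r + (r - R)) = -(-4)*R = 4*R)
H(c) = -11*c/6 (H(c) = (c + (4*(-3))*c)/6 = (c - 12*c)/6 = (-11*c)/6 = -11*c/6)
(9976 - (-6182 - U(47))/24666) - (H(10) + 11)² = (9976 - (-6182 - 1*47)/24666) - (-11/6*10 + 11)² = (9976 - (-6182 - 47)/24666) - (-55/3 + 11)² = (9976 - (-6229)/24666) - (-22/3)² = (9976 - 1*(-6229/24666)) - 1*484/9 = (9976 + 6229/24666) - 484/9 = 246074245/24666 - 484/9 = 734243287/73998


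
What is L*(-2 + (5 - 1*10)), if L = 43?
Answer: -301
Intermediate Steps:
L*(-2 + (5 - 1*10)) = 43*(-2 + (5 - 1*10)) = 43*(-2 + (5 - 10)) = 43*(-2 - 5) = 43*(-7) = -301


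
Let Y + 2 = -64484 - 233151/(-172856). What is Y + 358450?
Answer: 1639150785/5576 ≈ 2.9397e+5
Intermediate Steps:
Y = -359566415/5576 (Y = -2 + (-64484 - 233151/(-172856)) = -2 + (-64484 - 233151*(-1/172856)) = -2 + (-64484 + 7521/5576) = -2 - 359555263/5576 = -359566415/5576 ≈ -64485.)
Y + 358450 = -359566415/5576 + 358450 = 1639150785/5576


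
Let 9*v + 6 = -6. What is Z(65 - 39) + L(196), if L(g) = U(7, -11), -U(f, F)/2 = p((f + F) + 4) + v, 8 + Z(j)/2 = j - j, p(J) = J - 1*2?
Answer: -28/3 ≈ -9.3333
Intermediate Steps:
p(J) = -2 + J (p(J) = J - 2 = -2 + J)
Z(j) = -16 (Z(j) = -16 + 2*(j - j) = -16 + 2*0 = -16 + 0 = -16)
v = -4/3 (v = -2/3 + (1/9)*(-6) = -2/3 - 2/3 = -4/3 ≈ -1.3333)
U(f, F) = -4/3 - 2*F - 2*f (U(f, F) = -2*((-2 + ((f + F) + 4)) - 4/3) = -2*((-2 + ((F + f) + 4)) - 4/3) = -2*((-2 + (4 + F + f)) - 4/3) = -2*((2 + F + f) - 4/3) = -2*(2/3 + F + f) = -4/3 - 2*F - 2*f)
L(g) = 20/3 (L(g) = -4/3 - 2*(-11) - 2*7 = -4/3 + 22 - 14 = 20/3)
Z(65 - 39) + L(196) = -16 + 20/3 = -28/3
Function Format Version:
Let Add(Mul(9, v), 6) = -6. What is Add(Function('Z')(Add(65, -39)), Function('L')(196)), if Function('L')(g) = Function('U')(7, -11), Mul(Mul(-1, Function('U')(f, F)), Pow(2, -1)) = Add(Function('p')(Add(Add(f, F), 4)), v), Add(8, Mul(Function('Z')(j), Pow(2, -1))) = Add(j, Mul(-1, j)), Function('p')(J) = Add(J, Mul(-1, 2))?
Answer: Rational(-28, 3) ≈ -9.3333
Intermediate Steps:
Function('p')(J) = Add(-2, J) (Function('p')(J) = Add(J, -2) = Add(-2, J))
Function('Z')(j) = -16 (Function('Z')(j) = Add(-16, Mul(2, Add(j, Mul(-1, j)))) = Add(-16, Mul(2, 0)) = Add(-16, 0) = -16)
v = Rational(-4, 3) (v = Add(Rational(-2, 3), Mul(Rational(1, 9), -6)) = Add(Rational(-2, 3), Rational(-2, 3)) = Rational(-4, 3) ≈ -1.3333)
Function('U')(f, F) = Add(Rational(-4, 3), Mul(-2, F), Mul(-2, f)) (Function('U')(f, F) = Mul(-2, Add(Add(-2, Add(Add(f, F), 4)), Rational(-4, 3))) = Mul(-2, Add(Add(-2, Add(Add(F, f), 4)), Rational(-4, 3))) = Mul(-2, Add(Add(-2, Add(4, F, f)), Rational(-4, 3))) = Mul(-2, Add(Add(2, F, f), Rational(-4, 3))) = Mul(-2, Add(Rational(2, 3), F, f)) = Add(Rational(-4, 3), Mul(-2, F), Mul(-2, f)))
Function('L')(g) = Rational(20, 3) (Function('L')(g) = Add(Rational(-4, 3), Mul(-2, -11), Mul(-2, 7)) = Add(Rational(-4, 3), 22, -14) = Rational(20, 3))
Add(Function('Z')(Add(65, -39)), Function('L')(196)) = Add(-16, Rational(20, 3)) = Rational(-28, 3)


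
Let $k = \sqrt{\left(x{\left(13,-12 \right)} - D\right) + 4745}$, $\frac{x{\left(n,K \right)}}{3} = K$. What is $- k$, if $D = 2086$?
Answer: $- \sqrt{2623} \approx -51.215$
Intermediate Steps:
$x{\left(n,K \right)} = 3 K$
$k = \sqrt{2623}$ ($k = \sqrt{\left(3 \left(-12\right) - 2086\right) + 4745} = \sqrt{\left(-36 - 2086\right) + 4745} = \sqrt{-2122 + 4745} = \sqrt{2623} \approx 51.215$)
$- k = - \sqrt{2623}$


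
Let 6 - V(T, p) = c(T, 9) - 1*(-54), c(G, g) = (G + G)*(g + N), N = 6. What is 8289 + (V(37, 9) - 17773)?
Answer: -10642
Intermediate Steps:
c(G, g) = 2*G*(6 + g) (c(G, g) = (G + G)*(g + 6) = (2*G)*(6 + g) = 2*G*(6 + g))
V(T, p) = -48 - 30*T (V(T, p) = 6 - (2*T*(6 + 9) - 1*(-54)) = 6 - (2*T*15 + 54) = 6 - (30*T + 54) = 6 - (54 + 30*T) = 6 + (-54 - 30*T) = -48 - 30*T)
8289 + (V(37, 9) - 17773) = 8289 + ((-48 - 30*37) - 17773) = 8289 + ((-48 - 1110) - 17773) = 8289 + (-1158 - 17773) = 8289 - 18931 = -10642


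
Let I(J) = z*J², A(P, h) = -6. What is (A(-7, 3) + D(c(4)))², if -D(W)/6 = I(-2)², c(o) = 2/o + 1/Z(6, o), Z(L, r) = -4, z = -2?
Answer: 152100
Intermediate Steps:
I(J) = -2*J²
c(o) = -¼ + 2/o (c(o) = 2/o + 1/(-4) = 2/o + 1*(-¼) = 2/o - ¼ = -¼ + 2/o)
D(W) = -384 (D(W) = -6*(-2*(-2)²)² = -6*(-2*4)² = -6*(-8)² = -6*64 = -384)
(A(-7, 3) + D(c(4)))² = (-6 - 384)² = (-390)² = 152100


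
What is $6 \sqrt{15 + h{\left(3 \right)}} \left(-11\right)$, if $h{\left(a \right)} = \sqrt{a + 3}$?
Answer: $- 66 \sqrt{15 + \sqrt{6}} \approx -275.7$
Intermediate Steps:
$h{\left(a \right)} = \sqrt{3 + a}$
$6 \sqrt{15 + h{\left(3 \right)}} \left(-11\right) = 6 \sqrt{15 + \sqrt{3 + 3}} \left(-11\right) = 6 \sqrt{15 + \sqrt{6}} \left(-11\right) = - 66 \sqrt{15 + \sqrt{6}}$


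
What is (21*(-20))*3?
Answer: -1260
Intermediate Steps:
(21*(-20))*3 = -420*3 = -1260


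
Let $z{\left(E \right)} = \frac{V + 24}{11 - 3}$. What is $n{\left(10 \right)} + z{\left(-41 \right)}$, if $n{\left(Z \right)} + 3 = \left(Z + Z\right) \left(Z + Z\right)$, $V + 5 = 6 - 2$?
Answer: $\frac{3199}{8} \approx 399.88$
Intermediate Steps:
$V = -1$ ($V = -5 + \left(6 - 2\right) = -5 + 4 = -1$)
$n{\left(Z \right)} = -3 + 4 Z^{2}$ ($n{\left(Z \right)} = -3 + \left(Z + Z\right) \left(Z + Z\right) = -3 + 2 Z 2 Z = -3 + 4 Z^{2}$)
$z{\left(E \right)} = \frac{23}{8}$ ($z{\left(E \right)} = \frac{-1 + 24}{11 - 3} = \frac{23}{8}$)
$n{\left(10 \right)} + z{\left(-41 \right)} = \left(-3 + 4 \cdot 10^{2}\right) + \frac{23}{8} = \left(-3 + 4 \cdot 100\right) + \frac{23}{8} = \left(-3 + 400\right) + \frac{23}{8} = 397 + \frac{23}{8} = \frac{3199}{8}$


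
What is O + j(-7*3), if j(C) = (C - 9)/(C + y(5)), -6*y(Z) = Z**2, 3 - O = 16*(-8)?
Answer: 19961/151 ≈ 132.19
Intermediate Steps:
O = 131 (O = 3 - 16*(-8) = 3 - 1*(-128) = 3 + 128 = 131)
y(Z) = -Z**2/6
j(C) = (-9 + C)/(-25/6 + C) (j(C) = (C - 9)/(C - 1/6*5**2) = (-9 + C)/(C - 1/6*25) = (-9 + C)/(C - 25/6) = (-9 + C)/(-25/6 + C))
O + j(-7*3) = 131 + 6*(-9 - 7*3)/(-25 + 6*(-7*3)) = 131 + 6*(-9 - 21)/(-25 + 6*(-21)) = 131 + 6*(-30)/(-25 - 126) = 131 + 6*(-30)/(-151) = 131 + 6*(-1/151)*(-30) = 131 + 180/151 = 19961/151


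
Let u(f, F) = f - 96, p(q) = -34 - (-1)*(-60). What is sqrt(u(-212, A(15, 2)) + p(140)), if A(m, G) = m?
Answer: I*sqrt(402) ≈ 20.05*I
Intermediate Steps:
p(q) = -94 (p(q) = -34 - 1*60 = -34 - 60 = -94)
u(f, F) = -96 + f
sqrt(u(-212, A(15, 2)) + p(140)) = sqrt((-96 - 212) - 94) = sqrt(-308 - 94) = sqrt(-402) = I*sqrt(402)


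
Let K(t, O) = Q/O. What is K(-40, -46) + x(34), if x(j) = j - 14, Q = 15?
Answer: 905/46 ≈ 19.674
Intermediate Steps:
x(j) = -14 + j
K(t, O) = 15/O
K(-40, -46) + x(34) = 15/(-46) + (-14 + 34) = 15*(-1/46) + 20 = -15/46 + 20 = 905/46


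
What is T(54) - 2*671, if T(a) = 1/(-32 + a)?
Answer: -29523/22 ≈ -1342.0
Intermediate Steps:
T(54) - 2*671 = 1/(-32 + 54) - 2*671 = 1/22 - 1*1342 = 1/22 - 1342 = -29523/22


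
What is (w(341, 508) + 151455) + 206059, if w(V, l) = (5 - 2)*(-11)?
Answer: 357481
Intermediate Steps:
w(V, l) = -33 (w(V, l) = 3*(-11) = -33)
(w(341, 508) + 151455) + 206059 = (-33 + 151455) + 206059 = 151422 + 206059 = 357481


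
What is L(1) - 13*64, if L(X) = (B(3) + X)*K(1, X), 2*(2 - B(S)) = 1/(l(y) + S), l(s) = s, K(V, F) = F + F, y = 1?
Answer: -3305/4 ≈ -826.25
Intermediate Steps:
K(V, F) = 2*F
B(S) = 2 - 1/(2*(1 + S))
L(X) = 2*X*(15/8 + X) (L(X) = ((3 + 4*3)/(2*(1 + 3)) + X)*(2*X) = ((1/2)*(3 + 12)/4 + X)*(2*X) = ((1/2)*(1/4)*15 + X)*(2*X) = (15/8 + X)*(2*X) = 2*X*(15/8 + X))
L(1) - 13*64 = (1/4)*1*(15 + 8*1) - 13*64 = (1/4)*1*(15 + 8) - 832 = (1/4)*1*23 - 832 = 23/4 - 832 = -3305/4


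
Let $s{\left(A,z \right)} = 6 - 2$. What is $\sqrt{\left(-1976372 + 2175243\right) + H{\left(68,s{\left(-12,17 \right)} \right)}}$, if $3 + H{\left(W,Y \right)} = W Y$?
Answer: $2 \sqrt{49785} \approx 446.25$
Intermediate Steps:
$s{\left(A,z \right)} = 4$
$H{\left(W,Y \right)} = -3 + W Y$
$\sqrt{\left(-1976372 + 2175243\right) + H{\left(68,s{\left(-12,17 \right)} \right)}} = \sqrt{\left(-1976372 + 2175243\right) + \left(-3 + 68 \cdot 4\right)} = \sqrt{198871 + \left(-3 + 272\right)} = \sqrt{198871 + 269} = \sqrt{199140} = 2 \sqrt{49785}$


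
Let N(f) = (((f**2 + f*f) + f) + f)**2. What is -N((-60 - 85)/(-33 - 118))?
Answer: -7368505600/519885601 ≈ -14.173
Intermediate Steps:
N(f) = (2*f + 2*f**2)**2 (N(f) = (((f**2 + f**2) + f) + f)**2 = ((2*f**2 + f) + f)**2 = ((f + 2*f**2) + f)**2 = (2*f + 2*f**2)**2)
-N((-60 - 85)/(-33 - 118)) = -4*((-60 - 85)/(-33 - 118))**2*(1 + (-60 - 85)/(-33 - 118))**2 = -4*(-145/(-151))**2*(1 - 145/(-151))**2 = -4*(-145*(-1/151))**2*(1 - 145*(-1/151))**2 = -4*(145/151)**2*(1 + 145/151)**2 = -4*21025*(296/151)**2/22801 = -4*21025*87616/(22801*22801) = -1*7368505600/519885601 = -7368505600/519885601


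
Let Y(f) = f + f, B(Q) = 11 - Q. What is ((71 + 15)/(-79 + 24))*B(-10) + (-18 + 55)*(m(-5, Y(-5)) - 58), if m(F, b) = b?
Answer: -140186/55 ≈ -2548.8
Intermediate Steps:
Y(f) = 2*f
((71 + 15)/(-79 + 24))*B(-10) + (-18 + 55)*(m(-5, Y(-5)) - 58) = ((71 + 15)/(-79 + 24))*(11 - 1*(-10)) + (-18 + 55)*(2*(-5) - 58) = (86/(-55))*(11 + 10) + 37*(-10 - 58) = (86*(-1/55))*21 + 37*(-68) = -86/55*21 - 2516 = -1806/55 - 2516 = -140186/55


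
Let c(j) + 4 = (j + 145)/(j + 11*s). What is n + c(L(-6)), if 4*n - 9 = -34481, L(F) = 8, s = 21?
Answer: -2060505/239 ≈ -8621.4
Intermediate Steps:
c(j) = -4 + (145 + j)/(231 + j) (c(j) = -4 + (j + 145)/(j + 11*21) = -4 + (145 + j)/(j + 231) = -4 + (145 + j)/(231 + j))
n = -8618 (n = 9/4 + (¼)*(-34481) = 9/4 - 34481/4 = -8618)
n + c(L(-6)) = -8618 + (-779 - 3*8)/(231 + 8) = -8618 + (-779 - 24)/239 = -8618 + (1/239)*(-803) = -8618 - 803/239 = -2060505/239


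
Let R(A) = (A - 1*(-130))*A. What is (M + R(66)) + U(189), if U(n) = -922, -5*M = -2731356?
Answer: 2791426/5 ≈ 5.5829e+5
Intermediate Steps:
M = 2731356/5 (M = -⅕*(-2731356) = 2731356/5 ≈ 5.4627e+5)
R(A) = A*(130 + A) (R(A) = (A + 130)*A = (130 + A)*A = A*(130 + A))
(M + R(66)) + U(189) = (2731356/5 + 66*(130 + 66)) - 922 = (2731356/5 + 66*196) - 922 = (2731356/5 + 12936) - 922 = 2796036/5 - 922 = 2791426/5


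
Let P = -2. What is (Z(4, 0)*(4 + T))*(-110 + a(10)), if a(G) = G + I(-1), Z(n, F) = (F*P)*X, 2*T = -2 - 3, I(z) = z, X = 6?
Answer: 0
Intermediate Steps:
T = -5/2 (T = (-2 - 3)/2 = (½)*(-5) = -5/2 ≈ -2.5000)
Z(n, F) = -12*F (Z(n, F) = (F*(-2))*6 = -2*F*6 = -12*F)
a(G) = -1 + G (a(G) = G - 1 = -1 + G)
(Z(4, 0)*(4 + T))*(-110 + a(10)) = ((-12*0)*(4 - 5/2))*(-110 + (-1 + 10)) = (0*(3/2))*(-110 + 9) = 0*(-101) = 0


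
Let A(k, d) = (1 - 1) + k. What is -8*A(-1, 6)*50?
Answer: 400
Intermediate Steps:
A(k, d) = k (A(k, d) = 0 + k = k)
-8*A(-1, 6)*50 = -8*(-1)*50 = 8*50 = 400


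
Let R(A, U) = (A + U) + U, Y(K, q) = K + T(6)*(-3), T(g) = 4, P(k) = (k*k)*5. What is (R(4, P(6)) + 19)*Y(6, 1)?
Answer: -2298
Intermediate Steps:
P(k) = 5*k**2 (P(k) = k**2*5 = 5*k**2)
Y(K, q) = -12 + K (Y(K, q) = K + 4*(-3) = K - 12 = -12 + K)
R(A, U) = A + 2*U
(R(4, P(6)) + 19)*Y(6, 1) = ((4 + 2*(5*6**2)) + 19)*(-12 + 6) = ((4 + 2*(5*36)) + 19)*(-6) = ((4 + 2*180) + 19)*(-6) = ((4 + 360) + 19)*(-6) = (364 + 19)*(-6) = 383*(-6) = -2298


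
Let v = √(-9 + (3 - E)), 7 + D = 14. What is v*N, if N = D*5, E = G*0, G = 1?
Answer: 35*I*√6 ≈ 85.732*I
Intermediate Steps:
D = 7 (D = -7 + 14 = 7)
E = 0 (E = 1*0 = 0)
N = 35 (N = 7*5 = 35)
v = I*√6 (v = √(-9 + (3 - 1*0)) = √(-9 + (3 + 0)) = √(-9 + 3) = √(-6) = I*√6 ≈ 2.4495*I)
v*N = (I*√6)*35 = 35*I*√6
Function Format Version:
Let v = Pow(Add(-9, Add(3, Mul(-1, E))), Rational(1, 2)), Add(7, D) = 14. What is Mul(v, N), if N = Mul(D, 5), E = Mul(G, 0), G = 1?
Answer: Mul(35, I, Pow(6, Rational(1, 2))) ≈ Mul(85.732, I)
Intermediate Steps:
D = 7 (D = Add(-7, 14) = 7)
E = 0 (E = Mul(1, 0) = 0)
N = 35 (N = Mul(7, 5) = 35)
v = Mul(I, Pow(6, Rational(1, 2))) (v = Pow(Add(-9, Add(3, Mul(-1, 0))), Rational(1, 2)) = Pow(Add(-9, Add(3, 0)), Rational(1, 2)) = Pow(Add(-9, 3), Rational(1, 2)) = Pow(-6, Rational(1, 2)) = Mul(I, Pow(6, Rational(1, 2))) ≈ Mul(2.4495, I))
Mul(v, N) = Mul(Mul(I, Pow(6, Rational(1, 2))), 35) = Mul(35, I, Pow(6, Rational(1, 2)))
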